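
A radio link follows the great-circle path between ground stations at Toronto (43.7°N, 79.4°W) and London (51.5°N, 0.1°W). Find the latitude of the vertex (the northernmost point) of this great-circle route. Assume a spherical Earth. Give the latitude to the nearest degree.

≈ 56°N

The great circle lies in the plane with unit normal n̂ = (p₁ × p₂)/|p₁ × p₂|.
Here n̂_z ≈ +0.566; the vertex latitude is φ_max = arccos|n̂_z| ≈ 55.5°.
Check via Clairaut: cos φ_max = |cos φ₁| · sin C = cos(43.7°)·sin(51.5°) ≈ 0.566, again giving ≈ 55.5°.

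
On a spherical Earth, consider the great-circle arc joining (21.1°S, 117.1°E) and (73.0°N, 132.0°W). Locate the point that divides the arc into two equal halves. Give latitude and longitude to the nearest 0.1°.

Write both endpoints as unit vectors p₁, p₂ with components (cos φ cos λ, cos φ sin λ, sin φ).
The central angle between the endpoints is δ = arccos(p₁·p₂) ≈ 2.028 rad (116.2°).
Interpolate at f = 1/2 with slerp weights a = sin((1−f)δ)/sin δ ≈ 0.946, b = sin(fδ)/sin δ ≈ 0.946.
p = a·p₁ + b·p₂ ≈ (-0.587, 0.580, 0.564); φ = arcsin(p_z) ≈ 34.35°, λ = atan2(p_y, p_x) ≈ 135.34°.

≈ (34.4°N, 135.3°E)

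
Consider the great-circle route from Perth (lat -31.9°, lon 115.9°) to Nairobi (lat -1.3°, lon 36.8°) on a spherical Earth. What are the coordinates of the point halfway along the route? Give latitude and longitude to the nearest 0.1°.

Write both endpoints as unit vectors p₁, p₂ with components (cos φ cos λ, cos φ sin λ, sin φ).
The central angle between the endpoints is δ = arccos(p₁·p₂) ≈ 1.397 rad (80.1°).
Interpolate at f = 1/2 with slerp weights a = sin((1−f)δ)/sin δ ≈ 0.653, b = sin(fδ)/sin δ ≈ 0.653.
p = a·p₁ + b·p₂ ≈ (0.281, 0.890, -0.360); φ = arcsin(p_z) ≈ -21.09°, λ = atan2(p_y, p_x) ≈ 72.50°.

≈ lat -21.1°, lon 72.5°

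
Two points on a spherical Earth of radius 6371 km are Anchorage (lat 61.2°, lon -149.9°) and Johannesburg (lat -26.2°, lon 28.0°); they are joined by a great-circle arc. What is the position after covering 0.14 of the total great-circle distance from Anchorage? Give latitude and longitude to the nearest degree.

≈ lat 81°, lon -142°

The haversine formula gives a central angle δ ≈ 2.530 rad (145.0°) between the endpoints.
Interpolate at f = 0.14 with slerp weights a = sin((1−f)δ)/sin δ ≈ 1.433, b = sin(fδ)/sin δ ≈ 0.604.
p = a·p₁ + b·p₂ ≈ (-0.118, -0.092, 0.989); φ = arcsin(p_z) ≈ 81.39°, λ = atan2(p_y, p_x) ≈ -142.27°.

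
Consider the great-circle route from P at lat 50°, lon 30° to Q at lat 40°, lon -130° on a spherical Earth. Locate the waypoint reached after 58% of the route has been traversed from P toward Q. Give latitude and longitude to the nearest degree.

Convert each endpoint to a unit vector on the sphere (x = cos φ cos λ, y = cos φ sin λ, z = sin φ).
The central angle between the endpoints is δ = arccos(p₁·p₂) ≈ 1.541 rad (88.3°).
Interpolate at f = 0.58 with slerp weights a = sin((1−f)δ)/sin δ ≈ 0.603, b = sin(fδ)/sin δ ≈ 0.780.
p = a·p₁ + b·p₂ ≈ (-0.048, -0.264, 0.963); φ = arcsin(p_z) ≈ 74.45°, λ = atan2(p_y, p_x) ≈ -100.35°.

≈ lat 74°, lon -100°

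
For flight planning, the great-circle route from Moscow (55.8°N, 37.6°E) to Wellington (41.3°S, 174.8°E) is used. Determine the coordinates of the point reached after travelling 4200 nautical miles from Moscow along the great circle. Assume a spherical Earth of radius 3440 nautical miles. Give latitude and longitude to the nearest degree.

Convert each endpoint to a unit vector on the sphere (x = cos φ cos λ, y = cos φ sin λ, z = sin φ).
The central angle between the endpoints is δ = arccos(p₁·p₂) ≈ 2.598 rad (148.8°). The total great-circle distance is δ·R ≈ 2.598 × 3440 ≈ 8936 nmi, so the target fraction is f = 4200/8936 ≈ 0.470.
Interpolate at f ≈ 0.470 with slerp weights a = sin((1−f)δ)/sin δ ≈ 1.896, b = sin(fδ)/sin δ ≈ 1.815.
p = a·p₁ + b·p₂ ≈ (-0.514, 0.774, 0.370); φ = arcsin(p_z) ≈ 21.73°, λ = atan2(p_y, p_x) ≈ 123.58°.

≈ (22°N, 124°E)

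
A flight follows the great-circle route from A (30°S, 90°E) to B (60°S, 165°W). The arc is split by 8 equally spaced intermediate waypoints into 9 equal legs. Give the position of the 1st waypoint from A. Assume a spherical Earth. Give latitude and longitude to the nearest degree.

≈ (37°S, 95°E)

Write both endpoints as unit vectors p₁, p₂ with components (cos φ cos λ, cos φ sin λ, sin φ).
The central angle between the endpoints is δ = arccos(p₁·p₂) ≈ 1.244 rad (71.3°).
Interpolate at f = 1/9 with slerp weights a = sin((1−f)δ)/sin δ ≈ 0.944, b = sin(fδ)/sin δ ≈ 0.145.
p = a·p₁ + b·p₂ ≈ (-0.070, 0.799, -0.598); φ = arcsin(p_z) ≈ -36.72°, λ = atan2(p_y, p_x) ≈ 95.03°.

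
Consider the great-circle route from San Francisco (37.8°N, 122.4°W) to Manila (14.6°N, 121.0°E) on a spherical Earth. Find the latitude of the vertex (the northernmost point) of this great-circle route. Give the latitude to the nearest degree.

≈ 46°N

The great circle lies in the plane with unit normal n̂ = (p₁ × p₂)/|p₁ × p₂|.
Here n̂_z ≈ -0.696; the vertex latitude is φ_max = arccos|n̂_z| ≈ 45.9°.
Check via Clairaut: cos φ_max = |cos φ₁| · sin C = cos(37.8°)·sin(61.8°) ≈ 0.696, again giving ≈ 45.9°.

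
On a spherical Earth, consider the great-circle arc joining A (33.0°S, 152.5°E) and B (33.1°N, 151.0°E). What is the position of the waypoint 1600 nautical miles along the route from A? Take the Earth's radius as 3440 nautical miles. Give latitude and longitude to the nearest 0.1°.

≈ (6.4°S, 151.9°E)

The haversine formula gives a central angle δ ≈ 1.154 rad (66.1°) between the endpoints. The total great-circle distance is δ·R ≈ 1.154 × 3440 ≈ 3970 nmi, so the target fraction is f = 1600/3970 ≈ 0.403.
Interpolate at f ≈ 0.403 with slerp weights a = sin((1−f)δ)/sin δ ≈ 0.695, b = sin(fδ)/sin δ ≈ 0.491.
p = a·p₁ + b·p₂ ≈ (-0.877, 0.468, -0.111); φ = arcsin(p_z) ≈ -6.36°, λ = atan2(p_y, p_x) ≈ 151.88°.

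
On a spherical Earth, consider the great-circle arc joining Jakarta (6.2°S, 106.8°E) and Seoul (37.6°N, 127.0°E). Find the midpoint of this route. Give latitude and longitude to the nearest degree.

≈ 16°N, 116°E

The haversine formula gives a central angle δ ≈ 0.832 rad (47.7°) between the endpoints.
Interpolate at f = 1/2 with slerp weights a = sin((1−f)δ)/sin δ ≈ 0.547, b = sin(fδ)/sin δ ≈ 0.547.
p = a·p₁ + b·p₂ ≈ (-0.418, 0.866, 0.274); φ = arcsin(p_z) ≈ 15.93°, λ = atan2(p_y, p_x) ≈ 115.75°.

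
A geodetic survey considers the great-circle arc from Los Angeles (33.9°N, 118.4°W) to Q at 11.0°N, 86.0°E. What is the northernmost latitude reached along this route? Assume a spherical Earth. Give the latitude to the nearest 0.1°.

The great circle lies in the plane with unit normal n̂ = (p₁ × p₂)/|p₁ × p₂|.
Here n̂_z ≈ -0.436; the vertex latitude is φ_max = arccos|n̂_z| ≈ 64.2°.

≈ 64.2°N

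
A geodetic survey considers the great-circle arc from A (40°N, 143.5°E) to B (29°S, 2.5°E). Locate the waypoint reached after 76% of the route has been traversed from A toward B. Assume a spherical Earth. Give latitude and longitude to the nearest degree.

Write both endpoints as unit vectors p₁, p₂ with components (cos φ cos λ, cos φ sin λ, sin φ).
The central angle between the endpoints is δ = arccos(p₁·p₂) ≈ 2.554 rad (146.3°).
Interpolate at f = 0.76 with slerp weights a = sin((1−f)δ)/sin δ ≈ 1.038, b = sin(fδ)/sin δ ≈ 1.682.
p = a·p₁ + b·p₂ ≈ (0.830, 0.537, -0.148); φ = arcsin(p_z) ≈ -8.52°, λ = atan2(p_y, p_x) ≈ 32.89°.

≈ (9°S, 33°E)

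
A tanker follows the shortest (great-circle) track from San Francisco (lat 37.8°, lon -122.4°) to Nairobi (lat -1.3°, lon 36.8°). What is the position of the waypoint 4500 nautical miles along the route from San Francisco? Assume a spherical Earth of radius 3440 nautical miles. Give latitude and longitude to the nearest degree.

≈ lat 53°, lon -3°

From cos δ = sin φ₁ sin φ₂ + cos φ₁ cos φ₂ cos Δλ, the central angle is δ ≈ 2.422 rad (138.8°). The total great-circle distance is δ·R ≈ 2.422 × 3440 ≈ 8333 nmi, so the target fraction is f = 4500/8333 ≈ 0.540.
Interpolate at f ≈ 0.540 with slerp weights a = sin((1−f)δ)/sin δ ≈ 1.363, b = sin(fδ)/sin δ ≈ 1.466.
p = a·p₁ + b·p₂ ≈ (0.597, -0.031, 0.802); φ = arcsin(p_z) ≈ 53.31°, λ = atan2(p_y, p_x) ≈ -2.99°.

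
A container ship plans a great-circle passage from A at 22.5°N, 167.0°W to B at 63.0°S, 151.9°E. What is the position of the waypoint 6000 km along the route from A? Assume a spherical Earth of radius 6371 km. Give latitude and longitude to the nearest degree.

Convert each endpoint to a unit vector on the sphere (x = cos φ cos λ, y = cos φ sin λ, z = sin φ).
The central angle between the endpoints is δ = arccos(p₁·p₂) ≈ 1.596 rad (91.4°). The total great-circle distance is δ·R ≈ 1.596 × 6371 ≈ 10166 km, so the target fraction is f = 6000/10166 ≈ 0.590.
Interpolate at f ≈ 0.590 with slerp weights a = sin((1−f)δ)/sin δ ≈ 0.609, b = sin(fδ)/sin δ ≈ 0.809.
p = a·p₁ + b·p₂ ≈ (-0.872, 0.046, -0.488); φ = arcsin(p_z) ≈ -29.20°, λ = atan2(p_y, p_x) ≈ 176.95°.

≈ 29°S, 177°E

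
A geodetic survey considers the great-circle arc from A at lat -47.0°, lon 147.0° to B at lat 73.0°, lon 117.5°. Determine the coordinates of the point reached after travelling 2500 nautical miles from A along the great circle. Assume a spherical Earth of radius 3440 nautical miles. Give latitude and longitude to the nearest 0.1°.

Write both endpoints as unit vectors p₁, p₂ with components (cos φ cos λ, cos φ sin λ, sin φ).
The central angle between the endpoints is δ = arccos(p₁·p₂) ≈ 2.125 rad (121.7°). The total great-circle distance is δ·R ≈ 2.125 × 3440 ≈ 7308 nmi, so the target fraction is f = 2500/7308 ≈ 0.342.
Interpolate at f ≈ 0.342 with slerp weights a = sin((1−f)δ)/sin δ ≈ 1.158, b = sin(fδ)/sin δ ≈ 0.781.
p = a·p₁ + b·p₂ ≈ (-0.768, 0.633, -0.100); φ = arcsin(p_z) ≈ -5.74°, λ = atan2(p_y, p_x) ≈ 140.51°.

≈ lat -5.7°, lon 140.5°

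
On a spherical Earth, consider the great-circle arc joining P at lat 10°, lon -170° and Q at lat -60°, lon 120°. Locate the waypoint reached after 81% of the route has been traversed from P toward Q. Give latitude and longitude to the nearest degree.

≈ lat -51°, lon 145°

Convert each endpoint to a unit vector on the sphere (x = cos φ cos λ, y = cos φ sin λ, z = sin φ).
The central angle between the endpoints is δ = arccos(p₁·p₂) ≈ 1.553 rad (89.0°).
Interpolate at f = 0.81 with slerp weights a = sin((1−f)δ)/sin δ ≈ 0.291, b = sin(fδ)/sin δ ≈ 0.952.
p = a·p₁ + b·p₂ ≈ (-0.520, 0.362, -0.774); φ = arcsin(p_z) ≈ -50.68°, λ = atan2(p_y, p_x) ≈ 145.13°.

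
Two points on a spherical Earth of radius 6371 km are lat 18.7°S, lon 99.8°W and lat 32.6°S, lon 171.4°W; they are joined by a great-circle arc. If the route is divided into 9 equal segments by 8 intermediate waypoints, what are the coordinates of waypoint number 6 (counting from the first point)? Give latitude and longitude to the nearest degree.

≈ lat 33°S, lon 146°W

The haversine formula gives a central angle δ ≈ 1.132 rad (64.9°) between the endpoints.
Interpolate at f = 6/9 with slerp weights a = sin((1−f)δ)/sin δ ≈ 0.407, b = sin(fδ)/sin δ ≈ 0.757.
p = a·p₁ + b·p₂ ≈ (-0.696, -0.475, -0.538); φ = arcsin(p_z) ≈ -32.56°, λ = atan2(p_y, p_x) ≈ -145.67°.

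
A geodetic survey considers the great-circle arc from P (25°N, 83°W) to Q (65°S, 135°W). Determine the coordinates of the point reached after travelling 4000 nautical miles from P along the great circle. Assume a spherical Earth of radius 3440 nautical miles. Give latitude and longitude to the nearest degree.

≈ (38°S, 106°W)

Write both endpoints as unit vectors p₁, p₂ with components (cos φ cos λ, cos φ sin λ, sin φ).
The central angle between the endpoints is δ = arccos(p₁·p₂) ≈ 1.719 rad (98.5°). The total great-circle distance is δ·R ≈ 1.719 × 3440 ≈ 5912 nmi, so the target fraction is f = 4000/5912 ≈ 0.677.
Interpolate at f ≈ 0.677 with slerp weights a = sin((1−f)δ)/sin δ ≈ 0.533, b = sin(fδ)/sin δ ≈ 0.928.
p = a·p₁ + b·p₂ ≈ (-0.218, -0.757, -0.616); φ = arcsin(p_z) ≈ -38.00°, λ = atan2(p_y, p_x) ≈ -106.09°.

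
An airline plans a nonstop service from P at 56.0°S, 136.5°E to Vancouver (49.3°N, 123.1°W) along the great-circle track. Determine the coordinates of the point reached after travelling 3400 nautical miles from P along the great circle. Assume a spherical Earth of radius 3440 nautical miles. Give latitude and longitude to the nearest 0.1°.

From cos δ = sin φ₁ sin φ₂ + cos φ₁ cos φ₂ cos Δλ, the central angle is δ ≈ 2.338 rad (134.0°). The total great-circle distance is δ·R ≈ 2.338 × 3440 ≈ 8044 nmi, so the target fraction is f = 3400/8044 ≈ 0.423.
Interpolate at f ≈ 0.423 with slerp weights a = sin((1−f)δ)/sin δ ≈ 1.356, b = sin(fδ)/sin δ ≈ 1.160.
p = a·p₁ + b·p₂ ≈ (-0.963, -0.112, -0.244); φ = arcsin(p_z) ≈ -14.14°, λ = atan2(p_y, p_x) ≈ -173.36°.

≈ 14.1°S, 173.4°W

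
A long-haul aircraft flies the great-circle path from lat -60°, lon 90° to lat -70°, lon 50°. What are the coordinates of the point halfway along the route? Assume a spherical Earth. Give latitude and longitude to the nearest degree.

Write both endpoints as unit vectors p₁, p₂ with components (cos φ cos λ, cos φ sin λ, sin φ).
The central angle between the endpoints is δ = arccos(p₁·p₂) ≈ 0.334 rad (19.1°).
Interpolate at f = 1/2 with slerp weights a = sin((1−f)δ)/sin δ ≈ 0.507, b = sin(fδ)/sin δ ≈ 0.507.
p = a·p₁ + b·p₂ ≈ (0.111, 0.386, -0.916); φ = arcsin(p_z) ≈ -66.29°, λ = atan2(p_y, p_x) ≈ 73.91°.

≈ lat -66°, lon 74°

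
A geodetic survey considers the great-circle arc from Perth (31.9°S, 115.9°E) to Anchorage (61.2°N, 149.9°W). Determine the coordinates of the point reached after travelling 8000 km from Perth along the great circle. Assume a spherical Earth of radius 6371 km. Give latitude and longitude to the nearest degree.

≈ 31°N, 153°E

Convert each endpoint to a unit vector on the sphere (x = cos φ cos λ, y = cos φ sin λ, z = sin φ).
The central angle between the endpoints is δ = arccos(p₁·p₂) ≈ 2.086 rad (119.5°). The total great-circle distance is δ·R ≈ 2.086 × 6371 ≈ 13292 km, so the target fraction is f = 8000/13292 ≈ 0.602.
Interpolate at f ≈ 0.602 with slerp weights a = sin((1−f)δ)/sin δ ≈ 0.849, b = sin(fδ)/sin δ ≈ 1.093.
p = a·p₁ + b·p₂ ≈ (-0.770, 0.384, 0.509); φ = arcsin(p_z) ≈ 30.61°, λ = atan2(p_y, p_x) ≈ 153.49°.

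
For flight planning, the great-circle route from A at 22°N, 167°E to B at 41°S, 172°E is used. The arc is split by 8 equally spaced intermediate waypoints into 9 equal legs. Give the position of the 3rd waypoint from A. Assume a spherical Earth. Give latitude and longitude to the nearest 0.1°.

≈ 1.0°N, 168.5°E

Convert each endpoint to a unit vector on the sphere (x = cos φ cos λ, y = cos φ sin λ, z = sin φ).
The central angle between the endpoints is δ = arccos(p₁·p₂) ≈ 1.103 rad (63.2°).
Interpolate at f = 3/9 with slerp weights a = sin((1−f)δ)/sin δ ≈ 0.752, b = sin(fδ)/sin δ ≈ 0.403.
p = a·p₁ + b·p₂ ≈ (-0.980, 0.199, 0.017); φ = arcsin(p_z) ≈ 0.99°, λ = atan2(p_y, p_x) ≈ 168.52°.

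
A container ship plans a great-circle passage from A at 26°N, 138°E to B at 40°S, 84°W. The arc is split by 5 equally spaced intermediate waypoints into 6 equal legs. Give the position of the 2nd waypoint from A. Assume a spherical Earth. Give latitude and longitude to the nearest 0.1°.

Convert each endpoint to a unit vector on the sphere (x = cos φ cos λ, y = cos φ sin λ, z = sin φ).
The central angle between the endpoints is δ = arccos(p₁·p₂) ≈ 2.487 rad (142.5°).
Interpolate at f = 2/6 with slerp weights a = sin((1−f)δ)/sin δ ≈ 1.637, b = sin(fδ)/sin δ ≈ 1.211.
p = a·p₁ + b·p₂ ≈ (-0.996, 0.061, -0.061); φ = arcsin(p_z) ≈ -3.51°, λ = atan2(p_y, p_x) ≈ 176.47°.

≈ 3.5°S, 176.5°E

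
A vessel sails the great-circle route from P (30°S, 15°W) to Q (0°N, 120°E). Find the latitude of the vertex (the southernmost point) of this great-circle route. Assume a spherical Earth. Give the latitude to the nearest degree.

The great circle lies in the plane with unit normal n̂ = (p₁ × p₂)/|p₁ × p₂|.
Here n̂_z ≈ +0.775; the vertex latitude is φ_max = arccos|n̂_z| ≈ 39.2°.
Check via Clairaut: cos φ_max = |cos φ₁| · sin C = cos(30.0°)·sin(116.6°) ≈ 0.775, again giving ≈ 39.2°.

≈ 39°S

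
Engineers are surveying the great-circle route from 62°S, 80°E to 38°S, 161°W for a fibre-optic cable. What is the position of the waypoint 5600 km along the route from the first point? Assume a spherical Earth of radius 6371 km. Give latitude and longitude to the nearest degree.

≈ 54°S, 175°W

From cos δ = sin φ₁ sin φ₂ + cos φ₁ cos φ₂ cos Δλ, the central angle is δ ≈ 1.198 rad (68.6°). The total great-circle distance is δ·R ≈ 1.198 × 6371 ≈ 7632 km, so the target fraction is f = 5600/7632 ≈ 0.734.
Interpolate at f ≈ 0.734 with slerp weights a = sin((1−f)δ)/sin δ ≈ 0.337, b = sin(fδ)/sin δ ≈ 0.827.
p = a·p₁ + b·p₂ ≈ (-0.589, -0.056, -0.806); φ = arcsin(p_z) ≈ -53.75°, λ = atan2(p_y, p_x) ≈ -174.52°.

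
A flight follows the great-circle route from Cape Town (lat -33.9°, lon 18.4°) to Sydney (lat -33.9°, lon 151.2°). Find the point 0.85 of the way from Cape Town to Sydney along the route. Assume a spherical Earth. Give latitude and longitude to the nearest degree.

From cos δ = sin φ₁ sin φ₂ + cos φ₁ cos φ₂ cos Δλ, the central angle is δ ≈ 1.728 rad (99.0°).
Interpolate at f = 0.85 with slerp weights a = sin((1−f)δ)/sin δ ≈ 0.260, b = sin(fδ)/sin δ ≈ 1.007.
p = a·p₁ + b·p₂ ≈ (-0.528, 0.471, -0.707); φ = arcsin(p_z) ≈ -44.96°, λ = atan2(p_y, p_x) ≈ 138.29°.

≈ lat -45°, lon 138°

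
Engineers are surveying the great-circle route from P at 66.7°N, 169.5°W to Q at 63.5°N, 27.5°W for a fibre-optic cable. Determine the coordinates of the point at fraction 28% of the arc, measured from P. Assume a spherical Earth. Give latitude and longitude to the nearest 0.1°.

≈ 77.9°N, 145.5°W

The haversine formula gives a central angle δ ≈ 0.819 rad (46.9°) between the endpoints.
Interpolate at f = 0.28 with slerp weights a = sin((1−f)δ)/sin δ ≈ 0.761, b = sin(fδ)/sin δ ≈ 0.311.
p = a·p₁ + b·p₂ ≈ (-0.173, -0.119, 0.978); φ = arcsin(p_z) ≈ 77.88°, λ = atan2(p_y, p_x) ≈ -145.47°.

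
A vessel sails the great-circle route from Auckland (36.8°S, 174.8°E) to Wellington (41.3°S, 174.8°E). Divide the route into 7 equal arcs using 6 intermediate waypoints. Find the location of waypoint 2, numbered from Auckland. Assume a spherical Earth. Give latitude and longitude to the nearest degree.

Convert each endpoint to a unit vector on the sphere (x = cos φ cos λ, y = cos φ sin λ, z = sin φ).
The central angle between the endpoints is δ = arccos(p₁·p₂) ≈ 0.079 rad (4.5°).
Interpolate at f = 2/7 with slerp weights a = sin((1−f)δ)/sin δ ≈ 0.715, b = sin(fδ)/sin δ ≈ 0.286.
p = a·p₁ + b·p₂ ≈ (-0.784, 0.071, -0.617); φ = arcsin(p_z) ≈ -38.09°, λ = atan2(p_y, p_x) ≈ 174.80°.

≈ 38°S, 175°E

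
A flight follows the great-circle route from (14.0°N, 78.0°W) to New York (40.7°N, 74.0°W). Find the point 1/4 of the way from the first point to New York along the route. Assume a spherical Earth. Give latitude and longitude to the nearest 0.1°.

≈ (20.7°N, 77.2°W)

Convert each endpoint to a unit vector on the sphere (x = cos φ cos λ, y = cos φ sin λ, z = sin φ).
The central angle between the endpoints is δ = arccos(p₁·p₂) ≈ 0.470 rad (26.9°).
Interpolate at f = 1/4 with slerp weights a = sin((1−f)δ)/sin δ ≈ 0.762, b = sin(fδ)/sin δ ≈ 0.259.
p = a·p₁ + b·p₂ ≈ (0.208, -0.912, 0.353); φ = arcsin(p_z) ≈ 20.68°, λ = atan2(p_y, p_x) ≈ -77.16°.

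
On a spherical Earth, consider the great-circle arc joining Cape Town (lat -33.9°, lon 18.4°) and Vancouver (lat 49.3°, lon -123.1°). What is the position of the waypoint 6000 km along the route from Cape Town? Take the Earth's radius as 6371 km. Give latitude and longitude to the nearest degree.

≈ lat 6°, lon -20°

Write both endpoints as unit vectors p₁, p₂ with components (cos φ cos λ, cos φ sin λ, sin φ).
The central angle between the endpoints is δ = arccos(p₁·p₂) ≈ 2.580 rad (147.8°). The total great-circle distance is δ·R ≈ 2.580 × 6371 ≈ 16437 km, so the target fraction is f = 6000/16437 ≈ 0.365.
Interpolate at f ≈ 0.365 with slerp weights a = sin((1−f)δ)/sin δ ≈ 1.874, b = sin(fδ)/sin δ ≈ 1.519.
p = a·p₁ + b·p₂ ≈ (0.935, -0.339, 0.106); φ = arcsin(p_z) ≈ 6.10°, λ = atan2(p_y, p_x) ≈ -19.91°.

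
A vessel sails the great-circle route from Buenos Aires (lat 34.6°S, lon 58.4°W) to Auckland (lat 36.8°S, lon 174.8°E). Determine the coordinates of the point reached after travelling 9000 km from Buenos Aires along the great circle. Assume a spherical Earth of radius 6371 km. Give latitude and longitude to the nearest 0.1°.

≈ lat 45.4°S, lon 173.7°W

The haversine formula gives a central angle δ ≈ 1.625 rad (93.1°) between the endpoints. The total great-circle distance is δ·R ≈ 1.625 × 6371 ≈ 10356 km, so the target fraction is f = 9000/10356 ≈ 0.869.
Interpolate at f ≈ 0.869 with slerp weights a = sin((1−f)δ)/sin δ ≈ 0.212, b = sin(fδ)/sin δ ≈ 0.989.
p = a·p₁ + b·p₂ ≈ (-0.697, -0.077, -0.713); φ = arcsin(p_z) ≈ -45.44°, λ = atan2(p_y, p_x) ≈ -173.74°.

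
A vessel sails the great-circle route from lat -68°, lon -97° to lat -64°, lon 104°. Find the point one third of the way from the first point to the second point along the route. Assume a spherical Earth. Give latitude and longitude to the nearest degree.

≈ lat -83°, lon -124°

Convert each endpoint to a unit vector on the sphere (x = cos φ cos λ, y = cos φ sin λ, z = sin φ).
The central angle between the endpoints is δ = arccos(p₁·p₂) ≈ 0.823 rad (47.2°).
Interpolate at f = 1/3 with slerp weights a = sin((1−f)δ)/sin δ ≈ 0.711, b = sin(fδ)/sin δ ≈ 0.369.
p = a·p₁ + b·p₂ ≈ (-0.072, -0.107, -0.992); φ = arcsin(p_z) ≈ -82.59°, λ = atan2(p_y, p_x) ≈ -123.73°.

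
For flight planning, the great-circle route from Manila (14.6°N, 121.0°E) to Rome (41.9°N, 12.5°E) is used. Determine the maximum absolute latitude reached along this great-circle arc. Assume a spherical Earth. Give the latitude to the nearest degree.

The great circle lies in the plane with unit normal n̂ = (p₁ × p₂)/|p₁ × p₂|.
Here n̂_z ≈ -0.684; the vertex latitude is φ_max = arccos|n̂_z| ≈ 46.8°.
Check via Clairaut: cos φ_max = |cos φ₁| · sin C = cos(14.6°)·sin(45.0°) ≈ 0.684, again giving ≈ 46.8°.

≈ 47°N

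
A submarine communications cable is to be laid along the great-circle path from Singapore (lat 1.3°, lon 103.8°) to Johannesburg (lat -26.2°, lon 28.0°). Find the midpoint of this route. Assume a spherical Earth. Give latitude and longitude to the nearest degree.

≈ lat -16°, lon 68°

The haversine formula gives a central angle δ ≈ 1.359 rad (77.9°) between the endpoints.
Interpolate at f = 1/2 with slerp weights a = sin((1−f)δ)/sin δ ≈ 0.643, b = sin(fδ)/sin δ ≈ 0.643.
p = a·p₁ + b·p₂ ≈ (0.356, 0.895, -0.269); φ = arcsin(p_z) ≈ -15.62°, λ = atan2(p_y, p_x) ≈ 68.31°.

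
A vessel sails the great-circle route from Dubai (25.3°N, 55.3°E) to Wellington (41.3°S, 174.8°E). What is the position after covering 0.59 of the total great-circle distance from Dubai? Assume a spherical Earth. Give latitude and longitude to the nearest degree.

From cos δ = sin φ₁ sin φ₂ + cos φ₁ cos φ₂ cos Δλ, the central angle is δ ≈ 2.235 rad (128.1°).
Interpolate at f = 0.59 with slerp weights a = sin((1−f)δ)/sin δ ≈ 1.008, b = sin(fδ)/sin δ ≈ 1.230.
p = a·p₁ + b·p₂ ≈ (-0.402, 0.833, -0.381); φ = arcsin(p_z) ≈ -22.40°, λ = atan2(p_y, p_x) ≈ 115.74°.

≈ (22°S, 116°E)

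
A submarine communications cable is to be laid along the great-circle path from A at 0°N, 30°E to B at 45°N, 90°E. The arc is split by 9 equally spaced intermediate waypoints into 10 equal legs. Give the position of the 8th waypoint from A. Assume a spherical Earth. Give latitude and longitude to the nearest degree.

≈ 38°N, 74°E

The haversine formula gives a central angle δ ≈ 1.209 rad (69.3°) between the endpoints.
Interpolate at f = 8/10 with slerp weights a = sin((1−f)δ)/sin δ ≈ 0.256, b = sin(fδ)/sin δ ≈ 0.880.
p = a·p₁ + b·p₂ ≈ (0.222, 0.751, 0.623); φ = arcsin(p_z) ≈ 38.50°, λ = atan2(p_y, p_x) ≈ 73.54°.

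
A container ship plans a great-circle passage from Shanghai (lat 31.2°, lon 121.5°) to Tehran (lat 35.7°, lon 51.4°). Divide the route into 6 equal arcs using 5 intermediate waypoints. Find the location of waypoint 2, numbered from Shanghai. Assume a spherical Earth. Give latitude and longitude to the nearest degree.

≈ lat 37°, lon 100°

Convert each endpoint to a unit vector on the sphere (x = cos φ cos λ, y = cos φ sin λ, z = sin φ).
The central angle between the endpoints is δ = arccos(p₁·p₂) ≈ 1.002 rad (57.4°).
Interpolate at f = 2/6 with slerp weights a = sin((1−f)δ)/sin δ ≈ 0.735, b = sin(fδ)/sin δ ≈ 0.389.
p = a·p₁ + b·p₂ ≈ (-0.131, 0.783, 0.608); φ = arcsin(p_z) ≈ 37.44°, λ = atan2(p_y, p_x) ≈ 99.53°.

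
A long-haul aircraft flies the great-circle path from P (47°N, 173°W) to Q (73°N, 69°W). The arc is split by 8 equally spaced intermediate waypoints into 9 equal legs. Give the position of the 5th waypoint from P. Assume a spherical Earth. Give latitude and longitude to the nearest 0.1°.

≈ (70.1°N, 142.5°W)

Convert each endpoint to a unit vector on the sphere (x = cos φ cos λ, y = cos φ sin λ, z = sin φ).
The central angle between the endpoints is δ = arccos(p₁·p₂) ≈ 0.862 rad (49.4°).
Interpolate at f = 5/9 with slerp weights a = sin((1−f)δ)/sin δ ≈ 0.492, b = sin(fδ)/sin δ ≈ 0.607.
p = a·p₁ + b·p₂ ≈ (-0.270, -0.207, 0.941); φ = arcsin(p_z) ≈ 70.14°, λ = atan2(p_y, p_x) ≈ -142.55°.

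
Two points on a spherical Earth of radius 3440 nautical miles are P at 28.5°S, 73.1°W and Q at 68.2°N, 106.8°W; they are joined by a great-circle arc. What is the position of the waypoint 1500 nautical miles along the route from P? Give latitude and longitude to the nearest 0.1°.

≈ 4.0°S, 78.2°W

The haversine formula gives a central angle δ ≈ 1.743 rad (99.9°) between the endpoints. The total great-circle distance is δ·R ≈ 1.743 × 3440 ≈ 5996 nmi, so the target fraction is f = 1500/5996 ≈ 0.250.
Interpolate at f ≈ 0.250 with slerp weights a = sin((1−f)δ)/sin δ ≈ 0.980, b = sin(fδ)/sin δ ≈ 0.429.
p = a·p₁ + b·p₂ ≈ (0.204, -0.976, -0.070); φ = arcsin(p_z) ≈ -3.99°, λ = atan2(p_y, p_x) ≈ -78.18°.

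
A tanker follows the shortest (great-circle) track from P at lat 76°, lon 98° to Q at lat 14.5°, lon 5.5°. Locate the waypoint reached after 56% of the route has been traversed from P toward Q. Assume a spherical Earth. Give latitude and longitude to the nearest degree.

Convert each endpoint to a unit vector on the sphere (x = cos φ cos λ, y = cos φ sin λ, z = sin φ).
The central angle between the endpoints is δ = arccos(p₁·p₂) ≈ 1.336 rad (76.5°).
Interpolate at f = 0.56 with slerp weights a = sin((1−f)δ)/sin δ ≈ 0.570, b = sin(fδ)/sin δ ≈ 0.699.
p = a·p₁ + b·p₂ ≈ (0.655, 0.202, 0.728); φ = arcsin(p_z) ≈ 46.75°, λ = atan2(p_y, p_x) ≈ 17.10°.

≈ lat 47°, lon 17°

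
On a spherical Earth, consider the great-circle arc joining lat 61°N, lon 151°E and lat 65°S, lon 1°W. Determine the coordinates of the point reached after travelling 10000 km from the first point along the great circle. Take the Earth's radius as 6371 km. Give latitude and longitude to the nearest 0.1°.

Write both endpoints as unit vectors p₁, p₂ with components (cos φ cos λ, cos φ sin λ, sin φ).
The central angle between the endpoints is δ = arccos(p₁·p₂) ≈ 2.911 rad (166.8°). The total great-circle distance is δ·R ≈ 2.911 × 6371 ≈ 18547 km, so the target fraction is f = 10000/18547 ≈ 0.539.
Interpolate at f ≈ 0.539 with slerp weights a = sin((1−f)δ)/sin δ ≈ 4.265, b = sin(fδ)/sin δ ≈ 4.379.
p = a·p₁ + b·p₂ ≈ (0.042, 0.970, -0.239); φ = arcsin(p_z) ≈ -13.82°, λ = atan2(p_y, p_x) ≈ 87.51°.

≈ lat 13.8°S, lon 87.5°E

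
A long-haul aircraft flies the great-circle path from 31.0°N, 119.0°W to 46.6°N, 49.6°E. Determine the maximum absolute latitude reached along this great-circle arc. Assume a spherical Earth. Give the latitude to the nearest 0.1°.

≈ 83.2°N

The great circle lies in the plane with unit normal n̂ = (p₁ × p₂)/|p₁ × p₂|.
Here n̂_z ≈ +0.119; the vertex latitude is φ_max = arccos|n̂_z| ≈ 83.2°.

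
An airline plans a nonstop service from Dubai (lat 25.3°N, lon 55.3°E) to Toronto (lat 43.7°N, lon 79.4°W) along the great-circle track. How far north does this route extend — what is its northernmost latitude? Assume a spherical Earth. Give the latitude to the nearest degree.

≈ 62°N

The great circle lies in the plane with unit normal n̂ = (p₁ × p₂)/|p₁ × p₂|.
Here n̂_z ≈ -0.471; the vertex latitude is φ_max = arccos|n̂_z| ≈ 61.9°.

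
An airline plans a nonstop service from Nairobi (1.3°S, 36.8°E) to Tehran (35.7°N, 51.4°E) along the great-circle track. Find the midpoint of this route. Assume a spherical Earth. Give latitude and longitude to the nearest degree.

≈ 17°N, 43°E

Convert each endpoint to a unit vector on the sphere (x = cos φ cos λ, y = cos φ sin λ, z = sin φ).
The central angle between the endpoints is δ = arccos(p₁·p₂) ≈ 0.688 rad (39.4°).
Interpolate at f = 1/2 with slerp weights a = sin((1−f)δ)/sin δ ≈ 0.531, b = sin(fδ)/sin δ ≈ 0.531.
p = a·p₁ + b·p₂ ≈ (0.694, 0.655, 0.298); φ = arcsin(p_z) ≈ 17.33°, λ = atan2(p_y, p_x) ≈ 43.34°.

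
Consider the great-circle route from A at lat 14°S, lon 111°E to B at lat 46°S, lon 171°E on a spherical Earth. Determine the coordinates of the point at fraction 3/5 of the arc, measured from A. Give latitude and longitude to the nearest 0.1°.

≈ lat 36.9°S, lon 141.6°E

Write both endpoints as unit vectors p₁, p₂ with components (cos φ cos λ, cos φ sin λ, sin φ).
The central angle between the endpoints is δ = arccos(p₁·p₂) ≈ 1.034 rad (59.3°).
Interpolate at f = 3/5 with slerp weights a = sin((1−f)δ)/sin δ ≈ 0.468, b = sin(fδ)/sin δ ≈ 0.677.
p = a·p₁ + b·p₂ ≈ (-0.627, 0.497, -0.600); φ = arcsin(p_z) ≈ -36.86°, λ = atan2(p_y, p_x) ≈ 141.58°.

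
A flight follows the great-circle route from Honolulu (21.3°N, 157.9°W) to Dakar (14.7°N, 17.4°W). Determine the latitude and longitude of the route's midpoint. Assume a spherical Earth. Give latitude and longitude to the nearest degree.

≈ 44°N, 85°W

Convert each endpoint to a unit vector on the sphere (x = cos φ cos λ, y = cos φ sin λ, z = sin φ).
The central angle between the endpoints is δ = arccos(p₁·p₂) ≈ 2.218 rad (127.1°).
Interpolate at f = 1/2 with slerp weights a = sin((1−f)δ)/sin δ ≈ 1.123, b = sin(fδ)/sin δ ≈ 1.123.
p = a·p₁ + b·p₂ ≈ (0.067, -0.718, 0.693); φ = arcsin(p_z) ≈ 43.84°, λ = atan2(p_y, p_x) ≈ -84.66°.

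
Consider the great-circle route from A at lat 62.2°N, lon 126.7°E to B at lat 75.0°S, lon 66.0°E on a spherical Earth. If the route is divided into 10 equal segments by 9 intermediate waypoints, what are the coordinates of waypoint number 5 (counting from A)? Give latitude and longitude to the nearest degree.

≈ lat 7°S, lon 106°E

Convert each endpoint to a unit vector on the sphere (x = cos φ cos λ, y = cos φ sin λ, z = sin φ).
The central angle between the endpoints is δ = arccos(p₁·p₂) ≈ 2.490 rad (142.7°).
Interpolate at f = 5/10 with slerp weights a = sin((1−f)δ)/sin δ ≈ 1.563, b = sin(fδ)/sin δ ≈ 1.563.
p = a·p₁ + b·p₂ ≈ (-0.271, 0.954, -0.127); φ = arcsin(p_z) ≈ -7.31°, λ = atan2(p_y, p_x) ≈ 105.86°.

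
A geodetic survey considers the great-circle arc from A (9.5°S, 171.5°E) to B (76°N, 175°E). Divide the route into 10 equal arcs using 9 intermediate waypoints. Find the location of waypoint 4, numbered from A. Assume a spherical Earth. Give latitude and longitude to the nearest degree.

≈ (25°N, 172°E)

From cos δ = sin φ₁ sin φ₂ + cos φ₁ cos φ₂ cos Δλ, the central angle is δ ≈ 1.493 rad (85.5°).
Interpolate at f = 4/10 with slerp weights a = sin((1−f)δ)/sin δ ≈ 0.783, b = sin(fδ)/sin δ ≈ 0.564.
p = a·p₁ + b·p₂ ≈ (-0.900, 0.126, 0.418); φ = arcsin(p_z) ≈ 24.71°, λ = atan2(p_y, p_x) ≈ 172.03°.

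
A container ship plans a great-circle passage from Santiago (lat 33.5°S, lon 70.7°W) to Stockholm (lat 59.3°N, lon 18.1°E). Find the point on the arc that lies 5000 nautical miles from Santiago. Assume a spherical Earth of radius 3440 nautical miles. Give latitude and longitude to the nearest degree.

≈ lat 38°N, lon 24°W

Write both endpoints as unit vectors p₁, p₂ with components (cos φ cos λ, cos φ sin λ, sin φ).
The central angle between the endpoints is δ = arccos(p₁·p₂) ≈ 2.055 rad (117.8°). The total great-circle distance is δ·R ≈ 2.055 × 3440 ≈ 7070 nmi, so the target fraction is f = 5000/7070 ≈ 0.707.
Interpolate at f ≈ 0.707 with slerp weights a = sin((1−f)δ)/sin δ ≈ 0.640, b = sin(fδ)/sin δ ≈ 1.122.
p = a·p₁ + b·p₂ ≈ (0.721, -0.325, 0.612); φ = arcsin(p_z) ≈ 37.73°, λ = atan2(p_y, p_x) ≈ -24.29°.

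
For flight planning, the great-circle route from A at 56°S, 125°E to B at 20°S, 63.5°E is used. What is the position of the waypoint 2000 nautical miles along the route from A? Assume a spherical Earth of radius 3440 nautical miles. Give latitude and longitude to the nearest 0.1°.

Convert each endpoint to a unit vector on the sphere (x = cos φ cos λ, y = cos φ sin λ, z = sin φ).
The central angle between the endpoints is δ = arccos(p₁·p₂) ≈ 1.007 rad (57.7°). The total great-circle distance is δ·R ≈ 1.007 × 3440 ≈ 3465 nmi, so the target fraction is f = 2000/3465 ≈ 0.577.
Interpolate at f ≈ 0.577 with slerp weights a = sin((1−f)δ)/sin δ ≈ 0.489, b = sin(fδ)/sin δ ≈ 0.650.
p = a·p₁ + b·p₂ ≈ (0.116, 0.770, -0.627); φ = arcsin(p_z) ≈ -38.85°, λ = atan2(p_y, p_x) ≈ 81.46°.

≈ 38.8°S, 81.5°E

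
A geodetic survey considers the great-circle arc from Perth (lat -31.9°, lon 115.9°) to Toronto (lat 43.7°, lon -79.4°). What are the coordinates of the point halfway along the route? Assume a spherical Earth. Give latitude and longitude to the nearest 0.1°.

From cos δ = sin φ₁ sin φ₂ + cos φ₁ cos φ₂ cos Δλ, the central angle is δ ≈ 2.848 rad (163.2°).
Interpolate at f = 1/2 with slerp weights a = sin((1−f)δ)/sin δ ≈ 3.414, b = sin(fδ)/sin δ ≈ 3.414.
p = a·p₁ + b·p₂ ≈ (-0.812, 0.181, 0.555); φ = arcsin(p_z) ≈ 33.69°, λ = atan2(p_y, p_x) ≈ 167.42°.

≈ lat 33.7°, lon 167.4°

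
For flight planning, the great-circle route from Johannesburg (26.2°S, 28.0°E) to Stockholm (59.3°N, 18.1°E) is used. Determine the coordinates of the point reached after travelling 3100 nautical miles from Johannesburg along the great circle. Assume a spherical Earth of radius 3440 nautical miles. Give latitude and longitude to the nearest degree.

≈ (25°N, 24°E)

Convert each endpoint to a unit vector on the sphere (x = cos φ cos λ, y = cos φ sin λ, z = sin φ).
The central angle between the endpoints is δ = arccos(p₁·p₂) ≈ 1.499 rad (85.9°). The total great-circle distance is δ·R ≈ 1.499 × 3440 ≈ 5157 nmi, so the target fraction is f = 3100/5157 ≈ 0.601.
Interpolate at f ≈ 0.601 with slerp weights a = sin((1−f)δ)/sin δ ≈ 0.564, b = sin(fδ)/sin δ ≈ 0.786.
p = a·p₁ + b·p₂ ≈ (0.829, 0.362, 0.427); φ = arcsin(p_z) ≈ 25.26°, λ = atan2(p_y, p_x) ≈ 23.62°.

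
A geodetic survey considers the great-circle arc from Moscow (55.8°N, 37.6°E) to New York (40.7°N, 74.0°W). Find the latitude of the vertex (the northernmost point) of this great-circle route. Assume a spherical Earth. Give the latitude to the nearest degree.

The great circle lies in the plane with unit normal n̂ = (p₁ × p₂)/|p₁ × p₂|.
Here n̂_z ≈ -0.429; the vertex latitude is φ_max = arccos|n̂_z| ≈ 64.6°.
Check via Clairaut: cos φ_max = |cos φ₁| · sin C = cos(55.8°)·sin(49.7°) ≈ 0.429, again giving ≈ 64.6°.

≈ 65°N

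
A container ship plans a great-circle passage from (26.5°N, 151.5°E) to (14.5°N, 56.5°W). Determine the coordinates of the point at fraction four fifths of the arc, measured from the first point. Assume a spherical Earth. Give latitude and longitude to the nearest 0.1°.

≈ (35.4°N, 74.0°W)

Convert each endpoint to a unit vector on the sphere (x = cos φ cos λ, y = cos φ sin λ, z = sin φ).
The central angle between the endpoints is δ = arccos(p₁·p₂) ≈ 2.283 rad (130.8°).
Interpolate at f = 4/5 with slerp weights a = sin((1−f)δ)/sin δ ≈ 0.582, b = sin(fδ)/sin δ ≈ 1.278.
p = a·p₁ + b·p₂ ≈ (0.225, -0.783, 0.580); φ = arcsin(p_z) ≈ 35.44°, λ = atan2(p_y, p_x) ≈ -73.97°.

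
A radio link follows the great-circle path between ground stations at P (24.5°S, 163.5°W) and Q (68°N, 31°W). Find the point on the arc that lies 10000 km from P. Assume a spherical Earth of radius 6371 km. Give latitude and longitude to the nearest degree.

The haversine formula gives a central angle δ ≈ 2.233 rad (127.9°) between the endpoints. The total great-circle distance is δ·R ≈ 2.233 × 6371 ≈ 14226 km, so the target fraction is f = 10000/14226 ≈ 0.703.
Interpolate at f ≈ 0.703 with slerp weights a = sin((1−f)δ)/sin δ ≈ 0.781, b = sin(fδ)/sin δ ≈ 1.268.
p = a·p₁ + b·p₂ ≈ (-0.274, -0.446, 0.852); φ = arcsin(p_z) ≈ 58.41°, λ = atan2(p_y, p_x) ≈ -121.54°.

≈ (58°N, 122°W)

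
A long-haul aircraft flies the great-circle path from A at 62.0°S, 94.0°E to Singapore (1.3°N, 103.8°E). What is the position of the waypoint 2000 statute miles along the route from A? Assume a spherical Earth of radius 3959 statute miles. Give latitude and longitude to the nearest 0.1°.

Write both endpoints as unit vectors p₁, p₂ with components (cos φ cos λ, cos φ sin λ, sin φ).
The central angle between the endpoints is δ = arccos(p₁·p₂) ≈ 1.112 rad (63.7°). The total great-circle distance is δ·R ≈ 1.112 × 3959 ≈ 4404 mi, so the target fraction is f = 2000/4404 ≈ 0.454.
Interpolate at f ≈ 0.454 with slerp weights a = sin((1−f)δ)/sin δ ≈ 0.636, b = sin(fδ)/sin δ ≈ 0.540.
p = a·p₁ + b·p₂ ≈ (-0.150, 0.822, -0.550); φ = arcsin(p_z) ≈ -33.34°, λ = atan2(p_y, p_x) ≈ 100.31°.

≈ 33.3°S, 100.3°E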